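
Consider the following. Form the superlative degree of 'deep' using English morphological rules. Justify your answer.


Apply superlative formation (add -est): 'deep' -> 'deepest'.

deepest


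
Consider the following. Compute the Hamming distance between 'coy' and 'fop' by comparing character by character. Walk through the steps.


Alignment:
Position 1: 'c' vs 'f' = DIFFER
Position 2: 'o' vs 'o' = match
Position 3: 'y' vs 'p' = DIFFER
Total differences: 2

2


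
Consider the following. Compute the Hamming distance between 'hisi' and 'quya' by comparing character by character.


Alignment:
Position 1: 'h' vs 'q' = DIFFER
Position 2: 'i' vs 'u' = DIFFER
Position 3: 's' vs 'y' = DIFFER
Position 4: 'i' vs 'a' = DIFFER
Total differences: 4

4


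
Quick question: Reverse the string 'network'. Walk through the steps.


Reverse 'network' character by character: 'krowten'.

krowten


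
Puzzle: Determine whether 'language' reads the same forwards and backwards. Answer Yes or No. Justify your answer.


Forward: 'language'
Reversed: 'egaugnal'
They differ.

No


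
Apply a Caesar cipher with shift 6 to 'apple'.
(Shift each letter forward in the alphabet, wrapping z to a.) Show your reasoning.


Shift each letter by 6: a -> g, p -> v, p -> v, l -> r, e -> k. Result: 'gvvrk'.

gvvrk


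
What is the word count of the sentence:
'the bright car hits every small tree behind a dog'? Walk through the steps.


Split into words: the | bright | car | hits | every | small | tree | behind | a | dog = 10 words.

10


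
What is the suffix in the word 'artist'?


The word 'artist' = 'art' (root) + '-ist' (suffix). The suffix is '-ist'.

ist


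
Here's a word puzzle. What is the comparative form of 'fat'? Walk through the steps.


Apply comparative formation (double final consonant, add -er): 'fat' -> 'fatter'.

fatter


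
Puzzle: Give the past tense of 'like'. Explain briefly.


Apply rule: Add -d (word ends in -e). 'like' becomes 'liked'.

liked


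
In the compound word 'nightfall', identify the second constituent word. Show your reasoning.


Split 'nightfall' into 'night' + 'fall'. The second part is 'fall'.

fall


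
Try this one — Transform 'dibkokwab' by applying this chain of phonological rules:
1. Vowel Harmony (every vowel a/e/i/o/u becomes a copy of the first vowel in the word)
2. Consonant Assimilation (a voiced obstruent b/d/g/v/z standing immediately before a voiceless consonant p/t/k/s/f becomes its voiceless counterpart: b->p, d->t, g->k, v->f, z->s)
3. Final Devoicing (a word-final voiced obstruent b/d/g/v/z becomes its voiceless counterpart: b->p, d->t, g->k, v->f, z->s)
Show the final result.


Starting form: 'dibkokwab'
Rule 1: Vowel Harmony: all vowels become 'i' (matching first vowel). 'dibkokwab' -> 'dibkikwib'
Rule 2: Consonant Assimilation: voiced obstruent before voiceless consonant becomes voiceless ('bk' -> 'pk'). 'dibkikwib' -> 'dipkikwib'
Rule 3: Final Devoicing: word-final voiced obstruent 'b' becomes voiceless 'p'. 'dipkikwib' -> 'dipkikwip'
Final form: 'dipkikwip'

dipkikwip


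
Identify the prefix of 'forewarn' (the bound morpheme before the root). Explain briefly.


The word 'forewarn' = 'fore' (prefix) + 'warn' (root). The prefix is 'fore'.

fore


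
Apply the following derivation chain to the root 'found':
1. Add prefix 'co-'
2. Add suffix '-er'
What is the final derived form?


Step 1: Add prefix 'co-' to 'found' = 'cofound'
Step 2: Add suffix '-er' to 'cofound' = 'cofounder'

cofounder


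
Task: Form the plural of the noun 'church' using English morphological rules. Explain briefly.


Apply rule: Add -es (sibilant/fricative ending). 'church' becomes 'churches'.

churches


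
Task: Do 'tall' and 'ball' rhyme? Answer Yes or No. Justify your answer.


Rime (stressed vowel + following sounds) of 'tall': -all = /ɔːl/
Rime of 'ball': -all = /ɔːl/
/ɔːl/ and /ɔːl/ are the same ending sound, so the words rhyme.

Yes


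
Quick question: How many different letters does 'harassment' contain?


Unique letters in 'harassment': {a, e, h, m, n, r, s, t} = 8 distinct letters.

8


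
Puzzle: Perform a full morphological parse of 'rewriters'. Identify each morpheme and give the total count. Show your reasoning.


Step 1: Identify prefix: 're' (meaning: again)
Step 2: Identify root: 'write'
Step 3: Identify suffix(es): 'er, s'
Decomposition: re- (prefix: again) + write (root) + -er (suffix: one who) + -s (plural)
Total morphemes: 4

4 morphemes (re- (prefix: again) + write (root) + -er (suffix: one who) + -s (plural))


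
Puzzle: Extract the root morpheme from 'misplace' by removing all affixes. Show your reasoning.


Remove prefix 'mis' from 'misplace' to get root 'place'.

place


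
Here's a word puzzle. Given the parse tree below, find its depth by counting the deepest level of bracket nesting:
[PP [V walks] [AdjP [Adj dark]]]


Count bracket nesting levels:
'[' at pos 0: depth = 1
'[' at pos 4: depth = 2
'[' at pos 14: depth = 2
'[' at pos 20: depth = 3
Maximum depth reached: 3

3


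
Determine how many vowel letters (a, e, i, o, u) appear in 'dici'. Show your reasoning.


Vowels in 'dici': i, i = 2 vowels.

2


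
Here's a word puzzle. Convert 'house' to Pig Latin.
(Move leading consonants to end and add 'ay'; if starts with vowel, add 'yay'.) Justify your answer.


'house': move consonant cluster 'h' to end and add 'ay': 'ousehay'.

ousehay


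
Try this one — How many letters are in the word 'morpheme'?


Spell out 'morpheme' and number each letter: m(1), o(2), r(3), p(4), h(5), e(6), m(7), e(8). Total: 8 letters.

8


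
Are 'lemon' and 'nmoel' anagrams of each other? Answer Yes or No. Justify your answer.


Sorted letters of 'lemon': 'elmno'
Sorted letters of 'nmoel': 'elmno'
They match.

Yes


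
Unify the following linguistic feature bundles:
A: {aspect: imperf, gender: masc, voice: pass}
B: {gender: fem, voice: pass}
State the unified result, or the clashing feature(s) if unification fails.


Compare features:
aspect: A=imperf vs B=_ -> unified: imperf
gender: A=masc vs B=fem -> CLASH
voice: A=pass vs B=pass -> unified: pass
Clash detected on feature 'gender' (masc vs fem); unification fails.

CLASH on 'gender' (masc vs fem)


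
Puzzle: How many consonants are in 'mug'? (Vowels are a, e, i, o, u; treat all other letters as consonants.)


Consonants in 'mug': m, g = 2 consonants.

2


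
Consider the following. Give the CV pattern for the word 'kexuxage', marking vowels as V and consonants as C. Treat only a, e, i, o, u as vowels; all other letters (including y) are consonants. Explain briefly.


Letter mapping: k = C, e = V, x = C, u = V, x = C, a = V, g = C, e = V.

CVCVCVCV


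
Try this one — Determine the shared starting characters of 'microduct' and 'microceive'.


Compare from the start: 5 characters match: 'micro'. Mismatch at position 6: 'd' vs 'c'.

micro


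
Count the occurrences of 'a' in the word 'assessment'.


Letter 'a' in 'assessment': found at position(s) 1 = 1 occurrence(s).

1


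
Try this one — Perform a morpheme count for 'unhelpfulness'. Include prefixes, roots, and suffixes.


Decomposition: un- (prefix) + help (root) + -ful (suffix) + -ness (suffix) = 4 morpheme(s)

4 morphemes


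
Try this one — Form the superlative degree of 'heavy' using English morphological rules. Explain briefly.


Apply superlative formation (consonant + y: change y to i, add -est): 'heavy' -> 'heaviest'.

heaviest


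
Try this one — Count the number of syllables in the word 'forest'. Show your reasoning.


Break 'forest' into syllables: for-est -> for | est = 2 syllables

2 syllables


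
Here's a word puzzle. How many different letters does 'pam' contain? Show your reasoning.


Unique letters in 'pam': {a, m, p} = 3 distinct letters.

3


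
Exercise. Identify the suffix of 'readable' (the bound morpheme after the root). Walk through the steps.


The word 'readable' = 'read' (root) + '-able' (suffix). The suffix is '-able'.

able


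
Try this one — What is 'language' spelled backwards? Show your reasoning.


Reverse 'language' character by character: 'egaugnal'.

egaugnal


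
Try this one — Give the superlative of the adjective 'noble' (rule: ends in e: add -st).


Apply superlative formation (ends in e: add -st): 'noble' -> 'noblest'.

noblest


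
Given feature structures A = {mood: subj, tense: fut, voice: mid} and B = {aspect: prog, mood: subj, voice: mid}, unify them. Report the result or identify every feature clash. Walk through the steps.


Compare features:
aspect: A=_ vs B=prog -> unified: prog
mood: A=subj vs B=subj -> unified: subj
tense: A=fut vs B=_ -> unified: fut
voice: A=mid vs B=mid -> unified: mid
No clashes found.

Unified: {aspect: prog, mood: subj, tense: fut, voice: mid}


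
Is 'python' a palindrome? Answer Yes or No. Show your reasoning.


Forward: 'python'
Reversed: 'nohtyp'
They differ.

No


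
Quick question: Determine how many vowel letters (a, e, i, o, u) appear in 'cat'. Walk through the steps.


Vowels in 'cat': a = 1 vowels.

1


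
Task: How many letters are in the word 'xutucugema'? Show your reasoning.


Spell out 'xutucugema' and number each letter: x(1), u(2), t(3), u(4), c(5), u(6), g(7), e(8), m(9), a(10). Total: 10 letters.

10


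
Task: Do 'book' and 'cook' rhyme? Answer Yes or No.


Rime (stressed vowel + following sounds) of 'book': -ook = /ʊk/
Rime of 'cook': -ook = /ʊk/
/ʊk/ and /ʊk/ are the same ending sound, so the words rhyme.

Yes


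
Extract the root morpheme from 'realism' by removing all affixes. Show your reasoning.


Remove suffix '-ism' from 'realism' to get root 'real'.

real


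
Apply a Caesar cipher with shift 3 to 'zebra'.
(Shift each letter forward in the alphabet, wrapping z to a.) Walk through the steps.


Shift each letter by 3: z -> c, e -> h, b -> e, r -> u, a -> d. Result: 'cheud'.

cheud


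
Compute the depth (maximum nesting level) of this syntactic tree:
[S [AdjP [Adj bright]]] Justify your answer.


Count bracket nesting levels:
'[' at pos 0: depth = 1
'[' at pos 3: depth = 2
'[' at pos 9: depth = 3
Maximum depth reached: 3

3


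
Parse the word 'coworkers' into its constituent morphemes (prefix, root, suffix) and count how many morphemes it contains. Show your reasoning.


Step 1: Identify prefix: 'co' (meaning: together)
Step 2: Identify root: 'work'
Step 3: Identify suffix(es): 'er, s'
Decomposition: co- (prefix: together) + work (root) + -er (suffix: one who) + -s (plural)
Total morphemes: 4

4 morphemes (co- (prefix: together) + work (root) + -er (suffix: one who) + -s (plural))


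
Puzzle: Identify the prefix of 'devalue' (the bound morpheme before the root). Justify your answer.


The word 'devalue' = 'de' (prefix) + 'value' (root). The prefix is 'de'.

de


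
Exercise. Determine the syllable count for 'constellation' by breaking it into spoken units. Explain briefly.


Break 'constellation' into syllables: con-stel-la-tion -> con | stel | la | tion = 4 syllables

4 syllables


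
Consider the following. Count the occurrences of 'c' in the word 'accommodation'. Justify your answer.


Letter 'c' in 'accommodation': found at position(s) 2, 3 = 2 occurrence(s).

2


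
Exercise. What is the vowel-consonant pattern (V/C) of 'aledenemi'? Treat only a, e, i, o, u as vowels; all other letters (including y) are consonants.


Letter mapping: a = V, l = C, e = V, d = C, e = V, n = C, e = V, m = C, i = V.

VCVCVCVCV


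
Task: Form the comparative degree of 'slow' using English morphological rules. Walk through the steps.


Apply comparative formation (add -er): 'slow' -> 'slower'.

slower


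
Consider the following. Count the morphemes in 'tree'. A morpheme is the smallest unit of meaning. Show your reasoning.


Decomposition: tree (free morpheme) = 1 morpheme(s)

1 morphemes


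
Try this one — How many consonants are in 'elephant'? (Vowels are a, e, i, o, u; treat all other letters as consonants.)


Consonants in 'elephant': l, p, h, n, t = 5 consonants.

5


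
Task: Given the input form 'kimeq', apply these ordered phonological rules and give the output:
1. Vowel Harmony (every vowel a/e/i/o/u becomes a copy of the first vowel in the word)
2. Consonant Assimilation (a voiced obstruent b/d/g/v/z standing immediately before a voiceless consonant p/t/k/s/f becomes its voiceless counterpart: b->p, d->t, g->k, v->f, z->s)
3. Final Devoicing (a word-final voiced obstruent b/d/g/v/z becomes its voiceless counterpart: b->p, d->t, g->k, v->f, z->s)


Starting form: 'kimeq'
Rule 1: Vowel Harmony: all vowels become 'i' (matching first vowel). 'kimeq' -> 'kimiq'
Rule 2: Consonant Assimilation: no voiced obstruent (b/d/g/v/z) stands immediately before a voiceless consonant (p/t/k/s/f). No change.
Rule 3: Final Devoicing: final consonant 'q' is not one of the voiced obstruents b/d/g/v/z. No change.
Final form: 'kimiq'

kimiq


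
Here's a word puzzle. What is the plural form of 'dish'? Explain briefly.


Apply rule: Add -es (sibilant/fricative ending). 'dish' becomes 'dishes'.

dishes


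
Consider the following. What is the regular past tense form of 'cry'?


Apply rule: Change -y to -ied. 'cry' becomes 'cried'.

cried


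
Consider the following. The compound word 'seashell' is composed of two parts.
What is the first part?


Split 'seashell' into 'sea' + 'shell'. The first part is 'sea'.

sea


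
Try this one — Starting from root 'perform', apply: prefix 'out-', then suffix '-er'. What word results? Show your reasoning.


Step 1: Add prefix 'out-' to 'perform' = 'outperform'
Step 2: Add suffix '-er' to 'outperform' = 'outperformer'

outperformer


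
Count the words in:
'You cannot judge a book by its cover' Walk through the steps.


Split into words: You | cannot | judge | a | book | by | its | cover = 8 words.

8


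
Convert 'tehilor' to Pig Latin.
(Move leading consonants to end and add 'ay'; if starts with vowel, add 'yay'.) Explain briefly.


'tehilor': move consonant cluster 't' to end and add 'ay': 'ehilortay'.

ehilortay


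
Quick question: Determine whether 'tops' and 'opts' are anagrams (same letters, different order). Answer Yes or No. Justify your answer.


Sorted letters of 'tops': 'opst'
Sorted letters of 'opts': 'opst'
They match.

Yes


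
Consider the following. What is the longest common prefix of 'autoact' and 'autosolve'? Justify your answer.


Compare from the start: 4 characters match: 'auto'. Mismatch at position 5: 'a' vs 's'.

auto


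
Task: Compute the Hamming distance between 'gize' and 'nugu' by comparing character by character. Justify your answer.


Alignment:
Position 1: 'g' vs 'n' = DIFFER
Position 2: 'i' vs 'u' = DIFFER
Position 3: 'z' vs 'g' = DIFFER
Position 4: 'e' vs 'u' = DIFFER
Total differences: 4

4


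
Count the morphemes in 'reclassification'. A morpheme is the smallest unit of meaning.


Decomposition: re- (prefix) + class (root) + -ify (suffix) + -ation (suffix) = 4 morpheme(s)

4 morphemes


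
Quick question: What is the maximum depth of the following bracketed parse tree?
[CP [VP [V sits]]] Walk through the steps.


Count bracket nesting levels:
'[' at pos 0: depth = 1
'[' at pos 4: depth = 2
'[' at pos 8: depth = 3
Maximum depth reached: 3

3


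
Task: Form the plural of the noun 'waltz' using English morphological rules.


Apply rule: Add -es (sibilant/fricative ending). 'waltz' becomes 'waltzes'.

waltzes


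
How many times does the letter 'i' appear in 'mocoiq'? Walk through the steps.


Letter 'i' in 'mocoiq': found at position(s) 5 = 1 occurrence(s).

1


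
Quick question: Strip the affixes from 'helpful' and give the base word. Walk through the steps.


Remove suffix '-ful' from 'helpful' to get root 'help'.

help


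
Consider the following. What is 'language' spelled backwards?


Reverse 'language' character by character: 'egaugnal'.

egaugnal


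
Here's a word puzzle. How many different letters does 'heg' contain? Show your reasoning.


Unique letters in 'heg': {e, g, h} = 3 distinct letters.

3


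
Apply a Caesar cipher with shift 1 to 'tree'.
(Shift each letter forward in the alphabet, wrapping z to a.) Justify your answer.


Shift each letter by 1: t -> u, r -> s, e -> f, e -> f. Result: 'usff'.

usff


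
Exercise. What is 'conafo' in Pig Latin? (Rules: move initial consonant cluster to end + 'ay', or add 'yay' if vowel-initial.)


'conafo': move consonant cluster 'c' to end and add 'ay': 'onafocay'.

onafocay


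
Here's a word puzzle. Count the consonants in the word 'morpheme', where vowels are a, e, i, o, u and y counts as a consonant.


Consonants in 'morpheme': m, r, p, h, m = 5 consonants.

5


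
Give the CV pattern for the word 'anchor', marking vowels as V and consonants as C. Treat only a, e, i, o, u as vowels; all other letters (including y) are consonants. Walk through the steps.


Letter mapping: a = V, n = C, c = C, h = C, o = V, r = C.

VCCCVC


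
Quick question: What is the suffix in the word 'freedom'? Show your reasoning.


The word 'freedom' = 'free' (root) + '-dom' (suffix). The suffix is '-dom'.

dom


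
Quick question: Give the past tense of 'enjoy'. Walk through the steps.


Apply rule: Add -ed. 'enjoy' becomes 'enjoyed'.

enjoyed


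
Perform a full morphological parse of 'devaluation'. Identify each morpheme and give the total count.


Step 1: Identify prefix: 'de' (meaning: reverse/remove)
Step 2: Identify root: 'value'
Step 3: Identify suffix(es): 'ation'
Decomposition: de- (prefix: reverse/remove) + value (root) + -ation (suffix: act of)
Total morphemes: 3

3 morphemes (de- (prefix: reverse/remove) + value (root) + -ation (suffix: act of))


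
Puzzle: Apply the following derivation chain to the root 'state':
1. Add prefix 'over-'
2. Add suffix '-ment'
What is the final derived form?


Step 1: Add prefix 'over-' to 'state' = 'overstate'
Step 2: Add suffix '-ment' to 'overstate' = 'overstatement'

overstatement


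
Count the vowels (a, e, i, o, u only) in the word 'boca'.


Vowels in 'boca': o, a = 2 vowels.

2


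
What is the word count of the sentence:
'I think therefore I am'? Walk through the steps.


Split into words: I | think | therefore | I | am = 5 words.

5


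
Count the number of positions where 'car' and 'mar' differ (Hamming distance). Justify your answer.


Alignment:
Position 1: 'c' vs 'm' = DIFFER
Position 2: 'a' vs 'a' = match
Position 3: 'r' vs 'r' = match
Total differences: 1

1


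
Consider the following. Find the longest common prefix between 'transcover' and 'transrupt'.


Compare from the start: 5 characters match: 'trans'. Mismatch at position 6: 'c' vs 'r'.

trans


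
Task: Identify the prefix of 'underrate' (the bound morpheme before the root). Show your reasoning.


The word 'underrate' = 'under' (prefix) + 'rate' (root). The prefix is 'under'.

under


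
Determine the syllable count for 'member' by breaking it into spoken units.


Break 'member' into syllables: mem-ber -> mem | ber = 2 syllables

2 syllables


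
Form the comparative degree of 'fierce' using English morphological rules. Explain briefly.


Apply comparative formation (ends in e: add -r): 'fierce' -> 'fiercer'.

fiercer


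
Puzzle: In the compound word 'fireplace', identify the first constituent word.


Split 'fireplace' into 'fire' + 'place'. The first part is 'fire'.

fire


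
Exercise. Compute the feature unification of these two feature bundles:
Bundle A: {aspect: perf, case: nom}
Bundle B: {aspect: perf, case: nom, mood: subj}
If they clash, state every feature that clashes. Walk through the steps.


Compare features:
aspect: A=perf vs B=perf -> unified: perf
case: A=nom vs B=nom -> unified: nom
mood: A=_ vs B=subj -> unified: subj
No clashes found.

Unified: {aspect: perf, case: nom, mood: subj}


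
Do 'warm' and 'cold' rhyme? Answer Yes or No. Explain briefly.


Rime (stressed vowel + following sounds) of 'warm': -arm = /ɔːrm/
Rime of 'cold': -old = /oʊld/
/ɔːrm/ and /oʊld/ are different ending sounds, so the words do not rhyme.

No


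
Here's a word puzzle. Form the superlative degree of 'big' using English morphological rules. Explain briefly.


Apply superlative formation (double final consonant, add -est): 'big' -> 'biggest'.

biggest


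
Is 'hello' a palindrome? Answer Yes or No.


Forward: 'hello'
Reversed: 'olleh'
They differ.

No


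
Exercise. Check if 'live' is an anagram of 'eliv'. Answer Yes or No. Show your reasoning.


Sorted letters of 'live': 'eilv'
Sorted letters of 'eliv': 'eilv'
They match.

Yes


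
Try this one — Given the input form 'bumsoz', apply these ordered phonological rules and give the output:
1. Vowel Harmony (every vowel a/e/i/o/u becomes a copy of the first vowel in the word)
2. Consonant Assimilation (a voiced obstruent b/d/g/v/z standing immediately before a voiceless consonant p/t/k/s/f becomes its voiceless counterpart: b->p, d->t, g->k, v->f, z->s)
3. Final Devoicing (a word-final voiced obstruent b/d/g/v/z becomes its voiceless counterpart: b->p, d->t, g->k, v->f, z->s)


Starting form: 'bumsoz'
Rule 1: Vowel Harmony: all vowels become 'u' (matching first vowel). 'bumsoz' -> 'bumsuz'
Rule 2: Consonant Assimilation: no voiced obstruent (b/d/g/v/z) stands immediately before a voiceless consonant (p/t/k/s/f). No change.
Rule 3: Final Devoicing: word-final voiced obstruent 'z' becomes voiceless 's'. 'bumsuz' -> 'bumsus'
Final form: 'bumsus'

bumsus


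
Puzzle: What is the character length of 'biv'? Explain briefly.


Spell out 'biv' and number each letter: b(1), i(2), v(3). Total: 3 letters.

3


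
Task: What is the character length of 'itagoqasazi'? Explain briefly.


Spell out 'itagoqasazi' and number each letter: i(1), t(2), a(3), g(4), o(5), q(6), a(7), s(8), a(9), z(10), i(11). Total: 11 letters.

11


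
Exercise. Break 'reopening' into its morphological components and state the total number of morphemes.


Step 1: Identify prefix: 're' (meaning: again)
Step 2: Identify root: 'open'
Step 3: Identify suffix(es): 'ing'
Decomposition: re- (prefix: again) + open (root) + -ing (suffix: ongoing action)
Total morphemes: 3

3 morphemes (re- (prefix: again) + open (root) + -ing (suffix: ongoing action))


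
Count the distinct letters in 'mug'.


Unique letters in 'mug': {g, m, u} = 3 distinct letters.

3


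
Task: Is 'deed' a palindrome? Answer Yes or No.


Forward: 'deed'
Reversed: 'deed'
They are identical.

Yes


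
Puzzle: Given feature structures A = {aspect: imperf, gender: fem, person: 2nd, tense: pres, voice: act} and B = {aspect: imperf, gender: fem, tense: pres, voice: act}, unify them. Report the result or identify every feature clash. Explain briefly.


Compare features:
aspect: A=imperf vs B=imperf -> unified: imperf
gender: A=fem vs B=fem -> unified: fem
person: A=2nd vs B=_ -> unified: 2nd
tense: A=pres vs B=pres -> unified: pres
voice: A=act vs B=act -> unified: act
No clashes found.

Unified: {aspect: imperf, gender: fem, person: 2nd, tense: pres, voice: act}


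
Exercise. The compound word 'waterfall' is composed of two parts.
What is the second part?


Split 'waterfall' into 'water' + 'fall'. The second part is 'fall'.

fall


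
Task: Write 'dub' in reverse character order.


Reverse 'dub' character by character: 'bud'.

bud


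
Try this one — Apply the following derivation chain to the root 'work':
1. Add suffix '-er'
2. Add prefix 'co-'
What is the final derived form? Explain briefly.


Step 1: Add suffix '-er' to 'work' = 'worker'
Step 2: Add prefix 'co-' to 'worker' = 'coworker'

coworker


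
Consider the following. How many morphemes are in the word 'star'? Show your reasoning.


Decomposition: star (free morpheme) = 1 morpheme(s)

1 morphemes


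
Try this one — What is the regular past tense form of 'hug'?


Apply rule: Double final consonant and add -ed. 'hug' becomes 'hugged'.

hugged


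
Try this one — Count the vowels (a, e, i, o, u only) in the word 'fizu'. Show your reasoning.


Vowels in 'fizu': i, u = 2 vowels.

2


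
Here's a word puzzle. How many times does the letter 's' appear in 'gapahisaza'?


Letter 's' in 'gapahisaza': found at position(s) 7 = 1 occurrence(s).

1


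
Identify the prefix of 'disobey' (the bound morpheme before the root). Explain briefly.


The word 'disobey' = 'dis' (prefix) + 'obey' (root). The prefix is 'dis'.

dis


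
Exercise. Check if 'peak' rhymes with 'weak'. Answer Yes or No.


Rime (stressed vowel + following sounds) of 'peak': -eak = /iːk/
Rime of 'weak': -eak = /iːk/
/iːk/ and /iːk/ are the same ending sound, so the words rhyme.

Yes


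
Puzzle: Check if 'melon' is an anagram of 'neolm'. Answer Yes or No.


Sorted letters of 'melon': 'elmno'
Sorted letters of 'neolm': 'elmno'
They match.

Yes


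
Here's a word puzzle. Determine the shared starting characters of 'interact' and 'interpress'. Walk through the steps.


Compare from the start: 5 characters match: 'inter'. Mismatch at position 6: 'a' vs 'p'.

inter


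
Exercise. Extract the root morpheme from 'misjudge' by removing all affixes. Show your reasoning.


Remove prefix 'mis' from 'misjudge' to get root 'judge'.

judge


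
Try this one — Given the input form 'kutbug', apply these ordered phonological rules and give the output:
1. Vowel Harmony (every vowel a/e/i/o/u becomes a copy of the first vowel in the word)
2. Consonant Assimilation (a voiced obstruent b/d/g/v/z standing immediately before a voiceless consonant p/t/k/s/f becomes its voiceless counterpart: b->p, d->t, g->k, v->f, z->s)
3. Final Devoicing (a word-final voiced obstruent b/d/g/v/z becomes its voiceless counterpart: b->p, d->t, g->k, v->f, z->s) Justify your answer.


Starting form: 'kutbug'
Rule 1: Vowel Harmony: all vowels already match. No change.
Rule 2: Consonant Assimilation: no voiced obstruent (b/d/g/v/z) stands immediately before a voiceless consonant (p/t/k/s/f). No change.
Rule 3: Final Devoicing: word-final voiced obstruent 'g' becomes voiceless 'k'. 'kutbug' -> 'kutbuk'
Final form: 'kutbuk'

kutbuk


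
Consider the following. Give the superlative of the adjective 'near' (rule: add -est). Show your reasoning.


Apply superlative formation (add -est): 'near' -> 'nearest'.

nearest


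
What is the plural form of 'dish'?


Apply rule: Add -es (sibilant/fricative ending). 'dish' becomes 'dishes'.

dishes


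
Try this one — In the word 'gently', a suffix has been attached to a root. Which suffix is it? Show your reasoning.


The word 'gently' = 'gentle' (root) + '-ly' (suffix). The suffix is '-ly'.

ly


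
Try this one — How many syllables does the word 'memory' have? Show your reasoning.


Break 'memory' into syllables: mem-o-ry -> mem | o | ry = 3 syllables

3 syllables


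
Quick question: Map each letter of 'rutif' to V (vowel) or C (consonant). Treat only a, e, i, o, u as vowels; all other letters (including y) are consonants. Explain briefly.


Letter mapping: r = C, u = V, t = C, i = V, f = C.

CVCVC


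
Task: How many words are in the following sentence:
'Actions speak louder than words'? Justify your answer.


Split into words: Actions | speak | louder | than | words = 5 words.

5


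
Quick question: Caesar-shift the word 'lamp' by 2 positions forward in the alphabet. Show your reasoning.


Shift each letter by 2: l -> n, a -> c, m -> o, p -> r. Result: 'ncor'.

ncor


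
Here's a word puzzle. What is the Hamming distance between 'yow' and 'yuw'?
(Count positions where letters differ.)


Alignment:
Position 1: 'y' vs 'y' = match
Position 2: 'o' vs 'u' = DIFFER
Position 3: 'w' vs 'w' = match
Total differences: 1

1


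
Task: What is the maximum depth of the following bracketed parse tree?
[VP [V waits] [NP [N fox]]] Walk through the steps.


Count bracket nesting levels:
'[' at pos 0: depth = 1
'[' at pos 4: depth = 2
'[' at pos 14: depth = 2
'[' at pos 18: depth = 3
Maximum depth reached: 3

3


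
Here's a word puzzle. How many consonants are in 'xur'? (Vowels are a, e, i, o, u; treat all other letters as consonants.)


Consonants in 'xur': x, r = 2 consonants.

2


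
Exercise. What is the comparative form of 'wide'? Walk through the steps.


Apply comparative formation (ends in e: add -r): 'wide' -> 'wider'.

wider


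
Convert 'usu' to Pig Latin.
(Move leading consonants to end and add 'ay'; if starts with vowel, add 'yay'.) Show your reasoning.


'usu' starts with a vowel, so add 'yay': 'usuyay'.

usuyay


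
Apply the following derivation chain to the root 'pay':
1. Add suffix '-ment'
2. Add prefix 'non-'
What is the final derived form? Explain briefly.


Step 1: Add suffix '-ment' to 'pay' = 'payment'
Step 2: Add prefix 'non-' to 'payment' = 'nonpayment'

nonpayment


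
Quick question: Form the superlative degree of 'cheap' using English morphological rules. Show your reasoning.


Apply superlative formation (add -est): 'cheap' -> 'cheapest'.

cheapest


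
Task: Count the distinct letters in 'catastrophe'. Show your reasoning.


Unique letters in 'catastrophe': {a, c, e, h, o, p, r, s, t} = 9 distinct letters.

9


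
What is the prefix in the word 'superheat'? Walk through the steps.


The word 'superheat' = 'super' (prefix) + 'heat' (root). The prefix is 'super'.

super


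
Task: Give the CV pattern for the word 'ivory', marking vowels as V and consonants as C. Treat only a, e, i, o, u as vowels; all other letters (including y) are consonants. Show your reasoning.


Letter mapping: i = V, v = C, o = V, r = C, y = C.

VCVCC


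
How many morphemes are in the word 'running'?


Decomposition: run (root) + -ing (suffix) = 2 morpheme(s)

2 morphemes


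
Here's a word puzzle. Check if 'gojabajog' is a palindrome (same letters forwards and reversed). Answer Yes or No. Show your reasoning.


Forward: 'gojabajog'
Reversed: 'gojabajog'
They are identical.

Yes


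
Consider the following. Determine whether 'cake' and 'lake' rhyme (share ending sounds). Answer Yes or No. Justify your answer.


Rime (stressed vowel + following sounds) of 'cake': -ake = /eɪk/
Rime of 'lake': -ake = /eɪk/
/eɪk/ and /eɪk/ are the same ending sound, so the words rhyme.

Yes


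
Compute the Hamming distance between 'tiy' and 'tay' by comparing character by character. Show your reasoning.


Alignment:
Position 1: 't' vs 't' = match
Position 2: 'i' vs 'a' = DIFFER
Position 3: 'y' vs 'y' = match
Total differences: 1

1


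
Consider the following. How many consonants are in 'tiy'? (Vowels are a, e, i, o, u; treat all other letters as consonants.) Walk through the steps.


Consonants in 'tiy': t, y = 2 consonants.

2


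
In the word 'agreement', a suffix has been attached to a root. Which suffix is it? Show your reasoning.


The word 'agreement' = 'agree' (root) + '-ment' (suffix). The suffix is '-ment'.

ment


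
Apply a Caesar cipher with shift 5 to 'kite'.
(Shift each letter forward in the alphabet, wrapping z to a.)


Shift each letter by 5: k -> p, i -> n, t -> y, e -> j. Result: 'pnyj'.

pnyj


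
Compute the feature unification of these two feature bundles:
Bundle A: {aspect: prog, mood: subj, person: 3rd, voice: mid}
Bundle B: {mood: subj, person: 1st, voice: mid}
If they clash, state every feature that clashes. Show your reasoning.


Compare features:
aspect: A=prog vs B=_ -> unified: prog
mood: A=subj vs B=subj -> unified: subj
person: A=3rd vs B=1st -> CLASH
voice: A=mid vs B=mid -> unified: mid
Clash detected on feature 'person' (3rd vs 1st); unification fails.

CLASH on 'person' (3rd vs 1st)


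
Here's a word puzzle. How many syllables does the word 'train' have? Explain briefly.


Break 'train' into syllables: train -> train = 1 syllable

1 syllable


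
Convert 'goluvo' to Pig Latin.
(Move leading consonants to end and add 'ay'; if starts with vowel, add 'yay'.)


'goluvo': move consonant cluster 'g' to end and add 'ay': 'oluvogay'.

oluvogay


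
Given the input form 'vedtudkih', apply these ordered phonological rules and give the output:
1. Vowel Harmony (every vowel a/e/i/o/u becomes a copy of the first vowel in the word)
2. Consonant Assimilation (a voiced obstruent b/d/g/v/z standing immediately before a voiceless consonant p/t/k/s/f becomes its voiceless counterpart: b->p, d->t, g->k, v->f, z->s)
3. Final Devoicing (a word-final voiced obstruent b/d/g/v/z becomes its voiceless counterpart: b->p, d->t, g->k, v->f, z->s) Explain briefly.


Starting form: 'vedtudkih'
Rule 1: Vowel Harmony: all vowels become 'e' (matching first vowel). 'vedtudkih' -> 'vedtedkeh'
Rule 2: Consonant Assimilation: voiced obstruent before voiceless consonant becomes voiceless ('dt' -> 'tt', 'dk' -> 'tk'). 'vedtedkeh' -> 'vettetkeh'
Rule 3: Final Devoicing: final consonant 'h' is not one of the voiced obstruents b/d/g/v/z. No change.
Final form: 'vettetkeh'

vettetkeh


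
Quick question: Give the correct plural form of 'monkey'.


Apply rule: Add -s. 'monkey' becomes 'monkeys'.

monkeys


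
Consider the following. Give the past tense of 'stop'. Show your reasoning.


Apply rule: Double final consonant and add -ed. 'stop' becomes 'stopped'.

stopped


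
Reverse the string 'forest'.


Reverse 'forest' character by character: 'tserof'.

tserof


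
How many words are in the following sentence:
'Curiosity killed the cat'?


Split into words: Curiosity | killed | the | cat = 4 words.

4


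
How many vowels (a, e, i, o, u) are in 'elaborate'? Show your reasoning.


Vowels in 'elaborate': e, a, o, a, e = 5 vowels.

5


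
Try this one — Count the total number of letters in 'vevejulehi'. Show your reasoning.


Spell out 'vevejulehi' and number each letter: v(1), e(2), v(3), e(4), j(5), u(6), l(7), e(8), h(9), i(10). Total: 10 letters.

10


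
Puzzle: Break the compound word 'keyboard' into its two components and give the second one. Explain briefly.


Split 'keyboard' into 'key' + 'board'. The second part is 'board'.

board


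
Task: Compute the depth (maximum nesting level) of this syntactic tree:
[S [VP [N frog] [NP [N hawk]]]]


Count bracket nesting levels:
'[' at pos 0: depth = 1
'[' at pos 3: depth = 2
'[' at pos 7: depth = 3
'[' at pos 16: depth = 3
'[' at pos 20: depth = 4
Maximum depth reached: 4

4


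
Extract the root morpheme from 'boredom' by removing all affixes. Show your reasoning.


Remove suffix '-dom' from 'boredom' to get root 'bore'.

bore


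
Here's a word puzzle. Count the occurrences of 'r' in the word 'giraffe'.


Letter 'r' in 'giraffe': found at position(s) 3 = 1 occurrence(s).

1


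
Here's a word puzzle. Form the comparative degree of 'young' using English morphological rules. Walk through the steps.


Apply comparative formation (add -er): 'young' -> 'younger'.

younger


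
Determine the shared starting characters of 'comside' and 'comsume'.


Compare from the start: 4 characters match: 'coms'. Mismatch at position 5: 'i' vs 'u'.

coms


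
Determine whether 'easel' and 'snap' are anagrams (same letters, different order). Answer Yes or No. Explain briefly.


Sorted letters of 'easel': 'aeels'
Sorted letters of 'snap': 'anps'
They do not match.

No


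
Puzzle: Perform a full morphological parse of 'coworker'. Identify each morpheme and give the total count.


Step 1: Identify prefix: 'co' (meaning: together)
Step 2: Identify root: 'work'
Step 3: Identify suffix(es): 'er'
Decomposition: co- (prefix: together) + work (root) + -er (suffix: one who)
Total morphemes: 3

3 morphemes (co- (prefix: together) + work (root) + -er (suffix: one who))


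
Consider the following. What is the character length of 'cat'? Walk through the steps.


Spell out 'cat' and number each letter: c(1), a(2), t(3). Total: 3 letters.

3


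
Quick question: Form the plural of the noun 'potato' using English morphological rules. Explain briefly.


Apply rule: Add -es (consonant + o). 'potato' becomes 'potatoes'.

potatoes


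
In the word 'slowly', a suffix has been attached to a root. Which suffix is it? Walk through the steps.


The word 'slowly' = 'slow' (root) + '-ly' (suffix). The suffix is '-ly'.

ly


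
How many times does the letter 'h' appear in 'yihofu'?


Letter 'h' in 'yihofu': found at position(s) 3 = 1 occurrence(s).

1


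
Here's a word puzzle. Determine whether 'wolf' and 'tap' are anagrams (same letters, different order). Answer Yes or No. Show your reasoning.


Sorted letters of 'wolf': 'flow'
Sorted letters of 'tap': 'apt'
They do not match.

No


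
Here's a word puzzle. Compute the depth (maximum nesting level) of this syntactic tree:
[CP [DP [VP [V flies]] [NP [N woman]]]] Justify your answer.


Count bracket nesting levels:
'[' at pos 0: depth = 1
'[' at pos 4: depth = 2
'[' at pos 8: depth = 3
'[' at pos 12: depth = 4
'[' at pos 23: depth = 3
'[' at pos 27: depth = 4
Maximum depth reached: 4

4


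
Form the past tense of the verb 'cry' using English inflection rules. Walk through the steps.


Apply rule: Change -y to -ied. 'cry' becomes 'cried'.

cried


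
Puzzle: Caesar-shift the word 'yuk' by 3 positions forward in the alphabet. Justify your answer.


Shift each letter by 3: y -> b, u -> x, k -> n. Result: 'bxn'.

bxn


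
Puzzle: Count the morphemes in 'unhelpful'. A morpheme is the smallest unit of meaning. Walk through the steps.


Decomposition: un- (prefix) + help (root) + -ful (suffix) = 3 morpheme(s)

3 morphemes


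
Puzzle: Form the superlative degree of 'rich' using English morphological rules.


Apply superlative formation (add -est): 'rich' -> 'richest'.

richest


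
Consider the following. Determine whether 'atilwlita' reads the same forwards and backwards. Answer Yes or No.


Forward: 'atilwlita'
Reversed: 'atilwlita'
They are identical.

Yes


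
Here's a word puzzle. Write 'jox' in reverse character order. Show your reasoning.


Reverse 'jox' character by character: 'xoj'.

xoj


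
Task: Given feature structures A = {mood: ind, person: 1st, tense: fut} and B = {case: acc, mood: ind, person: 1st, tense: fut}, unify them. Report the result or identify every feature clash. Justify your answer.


Compare features:
case: A=_ vs B=acc -> unified: acc
mood: A=ind vs B=ind -> unified: ind
person: A=1st vs B=1st -> unified: 1st
tense: A=fut vs B=fut -> unified: fut
No clashes found.

Unified: {case: acc, mood: ind, person: 1st, tense: fut}


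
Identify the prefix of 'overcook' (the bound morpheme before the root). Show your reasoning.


The word 'overcook' = 'over' (prefix) + 'cook' (root). The prefix is 'over'.

over


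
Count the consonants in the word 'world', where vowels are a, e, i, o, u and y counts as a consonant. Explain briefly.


Consonants in 'world': w, r, l, d = 4 consonants.

4


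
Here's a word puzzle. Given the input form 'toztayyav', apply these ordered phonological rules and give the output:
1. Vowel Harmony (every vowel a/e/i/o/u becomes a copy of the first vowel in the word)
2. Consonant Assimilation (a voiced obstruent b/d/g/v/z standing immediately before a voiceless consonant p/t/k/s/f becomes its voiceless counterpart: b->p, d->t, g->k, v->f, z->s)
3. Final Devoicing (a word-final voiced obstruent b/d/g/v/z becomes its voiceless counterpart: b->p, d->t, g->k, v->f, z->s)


Starting form: 'toztayyav'
Rule 1: Vowel Harmony: all vowels become 'o' (matching first vowel). 'toztayyav' -> 'toztoyyov'
Rule 2: Consonant Assimilation: voiced obstruent before voiceless consonant becomes voiceless ('zt' -> 'st'). 'toztoyyov' -> 'tostoyyov'
Rule 3: Final Devoicing: word-final voiced obstruent 'v' becomes voiceless 'f'. 'tostoyyov' -> 'tostoyyof'
Final form: 'tostoyyof'

tostoyyof
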